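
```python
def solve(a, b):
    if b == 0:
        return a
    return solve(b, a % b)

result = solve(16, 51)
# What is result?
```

solve(16, 51) -> solve(51, 16) -> solve(16, 3) -> solve(3, 1) -> solve(1, 0) -> 1

Answer: 1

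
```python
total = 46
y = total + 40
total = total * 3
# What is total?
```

Trace:
`total = 46` → total = 46
`y = total + 40` → y = 86
`total = total * 3` → total = 138
So total = 138

Answer: 138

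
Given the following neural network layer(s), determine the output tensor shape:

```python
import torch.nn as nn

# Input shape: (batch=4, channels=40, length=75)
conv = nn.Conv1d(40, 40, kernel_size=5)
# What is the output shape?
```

Input: (4, 40, 75) -> Output: (4, 40, 71)

Answer: (4, 40, 71)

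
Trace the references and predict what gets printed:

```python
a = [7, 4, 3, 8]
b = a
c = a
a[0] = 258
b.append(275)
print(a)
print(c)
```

Key concept: multiple aliases.
Step by step:
`a = [7, 4, 3, 8]` → a = [7, 4, 3, 8]
`b = a` → b = [7, 4, 3, 8] (same object as a)
`c = a` → c = [7, 4, 3, 8] (same object as a, b)
`a[0] = 258` → a = [258, 4, 3, 8] (same object as b, c); b = [258, 4, 3, 8] (same object as a, c); c = [258, 4, 3, 8] (same object as a, b)
`b.append(275)` → a = [258, 4, 3, 8, 275] (same object as b, c); b = [258, 4, 3, 8, 275] (same object as a, c); c = [258, 4, 3, 8, 275] (same object as a, b)
`print(a)` → prints [258, 4, 3, 8, 275]
`print(c)` → prints [258, 4, 3, 8, 275]

Answer:
[258, 4, 3, 8, 275]
[258, 4, 3, 8, 275]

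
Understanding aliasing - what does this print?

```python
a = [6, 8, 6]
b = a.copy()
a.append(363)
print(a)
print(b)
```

Key concept: list.copy() creates independent copy.
Step by step:
`a = [6, 8, 6]` → a = [6, 8, 6]
`b = a.copy()` → b = [6, 8, 6]
`a.append(363)` → a = [6, 8, 6, 363]
`print(a)` → prints [6, 8, 6, 363]
`print(b)` → prints [6, 8, 6]

Answer:
[6, 8, 6, 363]
[6, 8, 6]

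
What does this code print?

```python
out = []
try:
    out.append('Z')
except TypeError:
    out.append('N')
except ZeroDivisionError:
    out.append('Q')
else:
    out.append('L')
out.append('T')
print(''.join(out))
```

Execution trace: 'Z' (try body, no exception) → 'L' (else) → 'T' (after the try/except). Output: ZLT

Answer: ZLT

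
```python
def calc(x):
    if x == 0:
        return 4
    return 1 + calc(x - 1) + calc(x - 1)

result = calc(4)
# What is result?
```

calc(x) = 1 + 2·calc(x-1), calc(0)=4. Closed form: (4+1)·2^4 - 1 = 79.

Answer: 79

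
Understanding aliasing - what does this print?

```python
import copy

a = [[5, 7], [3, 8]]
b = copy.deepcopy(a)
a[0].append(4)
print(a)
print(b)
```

Key concept: deep copy is fully independent.
Step by step:
`a = [[5, 7], [3, 8]]` → a = [[5, 7], [3, 8]]
`b = copy.deepcopy(a)` → b = [[5, 7], [3, 8]]
`a[0].append(4)` → a = [[5, 7, 4], [3, 8]]
`print(a)` → prints [[5, 7, 4], [3, 8]]
`print(b)` → prints [[5, 7], [3, 8]]

Answer:
[[5, 7, 4], [3, 8]]
[[5, 7], [3, 8]]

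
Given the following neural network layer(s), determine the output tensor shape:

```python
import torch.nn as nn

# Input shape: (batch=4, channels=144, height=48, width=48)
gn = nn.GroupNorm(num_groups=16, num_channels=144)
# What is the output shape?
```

Input: (4, 144, 48, 48) -> Output: (4, 144, 48, 48)

Answer: (4, 144, 48, 48)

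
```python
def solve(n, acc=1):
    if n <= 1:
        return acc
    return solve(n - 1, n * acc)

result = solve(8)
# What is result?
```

Accumulator trace (n, acc): (8, 1) -> (7, 8) -> (6, 56) -> (5, 336) -> (4, 1680) -> (3, 6720) -> (2, 20160) -> (1, 40320) -> return 40320

Answer: 40320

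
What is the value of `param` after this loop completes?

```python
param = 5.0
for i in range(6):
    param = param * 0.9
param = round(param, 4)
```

Exponential decay: 5.0 * 0.9^6
`param` takes the values: 5.0 → 4.5 → 4.05 → 3.645 → 3.2805 → 2.95245 → 2.657205 → 2.6572

Answer: 2.6572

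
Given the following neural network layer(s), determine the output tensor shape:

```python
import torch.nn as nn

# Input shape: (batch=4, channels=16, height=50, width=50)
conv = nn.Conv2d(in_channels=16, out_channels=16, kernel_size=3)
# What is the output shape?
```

Input: (4, 16, 50, 50) -> Output: (4, 16, 48, 48)

Answer: (4, 16, 48, 48)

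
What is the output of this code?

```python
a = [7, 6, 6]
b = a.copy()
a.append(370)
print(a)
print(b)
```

Key concept: list.copy() creates independent copy.
Step by step:
`a = [7, 6, 6]` → a = [7, 6, 6]
`b = a.copy()` → b = [7, 6, 6]
`a.append(370)` → a = [7, 6, 6, 370]
`print(a)` → prints [7, 6, 6, 370]
`print(b)` → prints [7, 6, 6]

Answer:
[7, 6, 6, 370]
[7, 6, 6]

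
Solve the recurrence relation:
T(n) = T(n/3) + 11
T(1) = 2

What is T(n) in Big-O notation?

Each step divides n by 3 and adds 11. After log_3(n) steps we reach T(1)=2. So T(n) = 11·log_3(n) + 2 = O(log n).

Answer: O(log n)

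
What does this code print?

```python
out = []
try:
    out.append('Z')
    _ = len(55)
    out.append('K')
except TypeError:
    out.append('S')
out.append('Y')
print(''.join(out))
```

Execution trace: 'Z' (try body) → 'S' (except TypeError) → 'Y' (after the try/except). Output: ZSY

Answer: ZSY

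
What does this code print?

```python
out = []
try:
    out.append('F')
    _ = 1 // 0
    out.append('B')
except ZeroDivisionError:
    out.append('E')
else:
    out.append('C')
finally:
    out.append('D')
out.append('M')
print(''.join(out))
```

Execution trace: 'F' (try body) → 'E' (except ZeroDivisionError) → 'D' (finally) → 'M' (after the try/except). Output: FEDM

Answer: FEDM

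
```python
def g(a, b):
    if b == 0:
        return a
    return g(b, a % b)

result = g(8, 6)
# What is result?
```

g(8, 6) -> g(6, 2) -> g(2, 0) -> 2

Answer: 2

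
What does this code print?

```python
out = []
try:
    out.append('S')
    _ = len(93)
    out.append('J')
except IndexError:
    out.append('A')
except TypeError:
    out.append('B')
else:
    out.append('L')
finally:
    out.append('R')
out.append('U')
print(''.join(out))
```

Execution trace: 'S' (try body) → 'B' (except TypeError) → 'R' (finally) → 'U' (after the try/except). Output: SBRU

Answer: SBRU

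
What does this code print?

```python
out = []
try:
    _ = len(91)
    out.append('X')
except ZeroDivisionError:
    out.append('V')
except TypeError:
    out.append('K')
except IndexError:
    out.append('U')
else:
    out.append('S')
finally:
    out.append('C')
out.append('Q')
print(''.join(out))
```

Execution trace: 'K' (except TypeError) → 'C' (finally) → 'Q' (after the try/except). Output: KCQ

Answer: KCQ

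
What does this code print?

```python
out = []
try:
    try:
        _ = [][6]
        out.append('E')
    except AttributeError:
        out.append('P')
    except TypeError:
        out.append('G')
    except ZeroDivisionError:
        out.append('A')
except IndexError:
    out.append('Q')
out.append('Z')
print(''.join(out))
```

Execution trace: 'Q' (outer except IndexError) → 'Z' (after the try/except). Output: QZ

Answer: QZ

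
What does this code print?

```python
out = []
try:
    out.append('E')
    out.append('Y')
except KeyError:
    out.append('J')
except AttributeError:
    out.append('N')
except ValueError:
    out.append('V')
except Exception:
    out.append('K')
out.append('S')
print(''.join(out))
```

Execution trace: 'E' (try body) → 'Y' (try body, no exception) → 'S' (after the try/except). Output: EYS

Answer: EYS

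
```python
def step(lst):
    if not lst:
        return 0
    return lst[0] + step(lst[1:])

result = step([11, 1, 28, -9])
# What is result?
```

11 + 1 + 28 + (-9) + 0 = 31

Answer: 31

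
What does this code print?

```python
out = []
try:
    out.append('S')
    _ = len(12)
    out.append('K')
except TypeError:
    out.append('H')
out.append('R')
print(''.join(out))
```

Execution trace: 'S' (try body) → 'H' (except TypeError) → 'R' (after the try/except). Output: SHR

Answer: SHR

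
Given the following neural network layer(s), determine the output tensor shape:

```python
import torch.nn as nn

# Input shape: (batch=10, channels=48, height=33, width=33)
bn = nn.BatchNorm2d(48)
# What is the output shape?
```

Input: (10, 48, 33, 33) -> Output: (10, 48, 33, 33)

Answer: (10, 48, 33, 33)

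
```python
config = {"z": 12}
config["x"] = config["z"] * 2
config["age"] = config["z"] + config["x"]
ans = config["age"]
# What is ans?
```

Trace:
`config = {"z": 12}` → config = {'z': 12}
`config["x"] = config["z"] * 2` → config = {'z': 12, 'x': 24}
`config["age"] = config["z"] + config["x"]` → config = {'z': 12, 'x': 24, 'age': 36}
`ans = config["age"]` → ans = 36
So ans = 36

Answer: 36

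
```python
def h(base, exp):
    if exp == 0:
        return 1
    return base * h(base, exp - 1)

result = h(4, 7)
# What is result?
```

h(4, 7) = 4 * 4 * 4 * 4 * 4 * 4 * 4 = 16384

Answer: 16384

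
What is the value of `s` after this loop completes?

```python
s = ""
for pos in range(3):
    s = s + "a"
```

Repeat 'a' 3 times
`s` takes the values: "" → "a" → "aa" → "aaa"

Answer: "aaa"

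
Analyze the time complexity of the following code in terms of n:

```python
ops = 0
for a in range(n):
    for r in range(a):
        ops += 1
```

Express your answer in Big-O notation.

Each loop level contributes: n × n. Multiplying the contributions gives O(n^2).

Answer: O(n^2)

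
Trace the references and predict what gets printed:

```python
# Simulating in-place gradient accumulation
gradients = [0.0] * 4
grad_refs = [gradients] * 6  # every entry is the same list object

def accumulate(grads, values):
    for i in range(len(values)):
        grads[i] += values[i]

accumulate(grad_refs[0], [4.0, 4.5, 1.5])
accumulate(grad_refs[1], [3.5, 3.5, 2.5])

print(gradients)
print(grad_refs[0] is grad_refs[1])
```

Key concept: gradient accumulation aliasing.
Step by step:
`gradients = [0.0] * 4` → gradients = [0.0, 0.0, 0.0, 0.0]
`grad_refs = [gradients] * 6` → grad_refs = [[0.0, 0.0, 0.0, 0.0], [0.0, 0.0, 0.0, 0.0], [0.0, 0.0, 0.0, 0.0], [0.0, 0.0, 0.0, 0.0], [0.0, 0.0, 0.0, 0.0], [0.0, 0.0, 0.0, 0.0]]
`accumulate(grad_refs[0], [4.0, 4.5, 1.5])` → gradients = [4.0, 4.5, 1.5, 0.0]; grad_refs = [[4.0, 4.5, 1.5, 0.0], [4.0, 4.5, 1.5, 0.0], [4.0, 4.5, 1.5, 0.0], [4.0, 4.5, 1.5, 0.0], [4.0, 4.5, 1.5, 0.0], [4.0, 4.5, 1.5, 0.0]]
`accumulate(grad_refs[1], [3.5, 3.5, 2.5])` → gradients = [7.5, 8.0, 4.0, 0.0]; grad_refs = [[7.5, 8.0, 4.0, 0.0], [7.5, 8.0, 4.0, 0.0], [7.5, 8.0, 4.0, 0.0], [7.5, 8.0, 4.0, 0.0], [7.5, 8.0, 4.0, 0.0], [7.5, 8.0, 4.0, 0.0]]
`print(gradients)` → prints [7.5, 8.0, 4.0, 0.0]
`print(grad_refs[0] is grad_refs[1])` → prints True

Answer:
[7.5, 8.0, 4.0, 0.0]
True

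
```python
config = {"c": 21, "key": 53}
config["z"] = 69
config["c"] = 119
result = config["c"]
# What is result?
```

Trace:
`config = {"c": 21, "key": 53}` → config = {'c': 21, 'key': 53}
`config["z"] = 69` → config = {'c': 21, 'key': 53, 'z': 69}
`config["c"] = 119` → config = {'c': 119, 'key': 53, 'z': 69}
`result = config["c"]` → result = 119
So result = 119

Answer: 119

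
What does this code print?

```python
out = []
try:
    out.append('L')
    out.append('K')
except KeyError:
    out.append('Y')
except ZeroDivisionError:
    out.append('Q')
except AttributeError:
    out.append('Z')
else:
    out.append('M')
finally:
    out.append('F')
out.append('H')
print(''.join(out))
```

Execution trace: 'L' (try body) → 'K' (try body, no exception) → 'M' (else) → 'F' (finally) → 'H' (after the try/except). Output: LKMFH

Answer: LKMFH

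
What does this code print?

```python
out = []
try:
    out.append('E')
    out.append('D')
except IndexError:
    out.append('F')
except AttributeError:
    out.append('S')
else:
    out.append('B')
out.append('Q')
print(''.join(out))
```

Execution trace: 'E' (try body) → 'D' (try body, no exception) → 'B' (else) → 'Q' (after the try/except). Output: EDBQ

Answer: EDBQ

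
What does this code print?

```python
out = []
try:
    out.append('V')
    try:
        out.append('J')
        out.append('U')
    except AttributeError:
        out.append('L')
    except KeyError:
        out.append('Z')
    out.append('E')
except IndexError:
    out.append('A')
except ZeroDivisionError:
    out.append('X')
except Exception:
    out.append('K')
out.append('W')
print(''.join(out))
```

Execution trace: 'V' (try body) → 'J' (inner try body) → 'U' (inner try body, no exception) → 'E' (try body, no exception) → 'W' (after the try/except). Output: VJUEW

Answer: VJUEW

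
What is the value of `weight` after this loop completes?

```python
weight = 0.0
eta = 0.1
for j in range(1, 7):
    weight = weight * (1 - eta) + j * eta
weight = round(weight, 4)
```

Moving average with lr=0.1
`weight` takes the values: 0.0 → 0.1 → 0.29 → 0.561 → 0.9049 → 1.31441 → 1.782969 → 1.783

Answer: 1.783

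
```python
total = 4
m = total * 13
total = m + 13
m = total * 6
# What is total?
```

Trace:
`total = 4` → total = 4
`m = total * 13` → m = 52
`total = m + 13` → total = 65
`m = total * 6` → m = 390
So total = 65

Answer: 65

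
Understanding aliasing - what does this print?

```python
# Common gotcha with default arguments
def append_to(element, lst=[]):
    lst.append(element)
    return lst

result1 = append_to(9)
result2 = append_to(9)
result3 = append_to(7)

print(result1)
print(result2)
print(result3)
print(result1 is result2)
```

Key concept: mutable default argument gotcha.
Step by step:
`result1 = append_to(9)` → result1 = [9]
`result2 = append_to(9)` → result1 = [9, 9] (same object as result2); result2 = [9, 9] (same object as result1)
`result3 = append_to(7)` → result1 = [9, 9, 7] (same object as result2, result3); result2 = [9, 9, 7] (same object as result1, result3); result3 = [9, 9, 7] (same object as result1, result2)
`print(result1)` → prints [9, 9, 7]
`print(result2)` → prints [9, 9, 7]
`print(result3)` → prints [9, 9, 7]
`print(result1 is result2)` → prints True

Answer:
[9, 9, 7]
[9, 9, 7]
[9, 9, 7]
True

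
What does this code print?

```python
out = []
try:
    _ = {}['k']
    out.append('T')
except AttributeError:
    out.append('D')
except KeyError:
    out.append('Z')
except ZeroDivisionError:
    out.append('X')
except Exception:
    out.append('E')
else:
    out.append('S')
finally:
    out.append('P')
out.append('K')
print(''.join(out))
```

Execution trace: 'Z' (except KeyError) → 'P' (finally) → 'K' (after the try/except). Output: ZPK

Answer: ZPK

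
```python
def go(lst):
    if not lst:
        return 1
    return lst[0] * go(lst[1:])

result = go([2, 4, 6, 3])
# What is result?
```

Product over [2, 4, 6, 3] = 2 * 4 * 6 * 3 = 144

Answer: 144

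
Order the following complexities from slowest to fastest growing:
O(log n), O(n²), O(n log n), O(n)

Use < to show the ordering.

Ordered by growth rate: O(log n) < O(n) < O(n log n) < O(n²)

Answer: O(log n) < O(n) < O(n log n) < O(n²)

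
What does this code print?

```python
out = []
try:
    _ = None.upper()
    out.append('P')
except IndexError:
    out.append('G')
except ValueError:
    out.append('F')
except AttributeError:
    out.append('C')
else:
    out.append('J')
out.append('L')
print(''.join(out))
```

Execution trace: 'C' (except AttributeError) → 'L' (after the try/except). Output: CL

Answer: CL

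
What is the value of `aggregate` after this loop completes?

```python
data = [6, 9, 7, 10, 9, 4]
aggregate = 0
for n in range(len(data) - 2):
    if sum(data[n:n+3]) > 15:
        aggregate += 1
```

Count windows with sum > 15
`aggregate` takes the values: 0 → 1 → 2 → 3 → 4

Answer: 4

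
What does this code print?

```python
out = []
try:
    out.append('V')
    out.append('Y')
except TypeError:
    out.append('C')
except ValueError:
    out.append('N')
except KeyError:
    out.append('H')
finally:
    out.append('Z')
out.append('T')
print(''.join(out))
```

Execution trace: 'V' (try body) → 'Y' (try body, no exception) → 'Z' (finally) → 'T' (after the try/except). Output: VYZT

Answer: VYZT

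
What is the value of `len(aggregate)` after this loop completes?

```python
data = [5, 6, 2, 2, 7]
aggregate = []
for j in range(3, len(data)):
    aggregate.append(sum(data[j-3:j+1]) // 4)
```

Number of 4-element averages
`aggregate` takes the values: [] → [3] → [3, 4]
So `len(aggregate)` = 2

Answer: 2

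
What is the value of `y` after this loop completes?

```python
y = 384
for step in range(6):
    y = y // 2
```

Halve 6 times: 384 // 2^6 = 6
`y` takes the values: 384 → 192 → 96 → 48 → 24 → 12 → 6

Answer: 6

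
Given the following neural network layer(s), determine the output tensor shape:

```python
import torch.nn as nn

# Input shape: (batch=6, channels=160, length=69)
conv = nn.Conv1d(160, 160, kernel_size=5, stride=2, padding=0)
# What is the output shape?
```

Input: (6, 160, 69) -> Output: (6, 160, 33)

Answer: (6, 160, 33)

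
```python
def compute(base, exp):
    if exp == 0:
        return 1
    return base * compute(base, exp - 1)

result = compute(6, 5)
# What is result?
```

compute(6, 5) = 6 * 6 * 6 * 6 * 6 = 7776

Answer: 7776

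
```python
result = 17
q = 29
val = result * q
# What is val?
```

Trace:
`result = 17` → result = 17
`q = 29` → q = 29
`val = result * q` → val = 493
So val = 493

Answer: 493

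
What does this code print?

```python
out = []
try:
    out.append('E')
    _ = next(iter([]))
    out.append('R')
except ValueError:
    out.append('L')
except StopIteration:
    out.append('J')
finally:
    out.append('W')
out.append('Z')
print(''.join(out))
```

Execution trace: 'E' (try body) → 'J' (except StopIteration) → 'W' (finally) → 'Z' (after the try/except). Output: EJWZ

Answer: EJWZ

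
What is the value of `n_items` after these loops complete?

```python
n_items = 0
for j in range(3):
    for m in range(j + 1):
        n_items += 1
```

Triangle: 1 + 2 + ... + 3
`n_items` takes the values: 0 → 1 → 2 → 3 → 4 → 5 → 6

Answer: 6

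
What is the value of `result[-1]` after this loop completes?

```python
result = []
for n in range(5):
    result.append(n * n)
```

Last element of squares 0 to 4
`result` takes the values: [] → [0] → [0, 1] → [0, 1, 4] → [0, 1, 4, 9] → [0, 1, 4, 9, 16]
So `result[-1]` = 16

Answer: 16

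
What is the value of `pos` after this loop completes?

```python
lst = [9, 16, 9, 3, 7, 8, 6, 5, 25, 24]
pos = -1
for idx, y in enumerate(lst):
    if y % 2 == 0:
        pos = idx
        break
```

First even number index in [9, 16, 9, 3, 7, 8, 6, 5, 25, 24]
`pos` takes the values: -1 → 1

Answer: 1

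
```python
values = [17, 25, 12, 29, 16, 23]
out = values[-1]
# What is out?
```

Trace:
`values = [17, 25, 12, 29, 16, 23]` → values = [17, 25, 12, 29, 16, 23]
`out = values[-1]` → out = 23
So out = 23

Answer: 23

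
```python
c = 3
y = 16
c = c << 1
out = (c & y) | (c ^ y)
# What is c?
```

Trace:
`c = 3` → c = 3
`y = 16` → y = 16
`c = c << 1` → c = 6
`out = (c & y) | (c ^ y)` → out = 22
So c = 6

Answer: 6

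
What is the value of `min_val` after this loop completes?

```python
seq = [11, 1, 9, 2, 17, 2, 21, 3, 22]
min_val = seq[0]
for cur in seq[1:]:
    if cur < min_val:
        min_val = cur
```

Minimum of [11, 1, 9, 2, 17, 2, 21, 3, 22]
`min_val` takes the values: 11 → 1

Answer: 1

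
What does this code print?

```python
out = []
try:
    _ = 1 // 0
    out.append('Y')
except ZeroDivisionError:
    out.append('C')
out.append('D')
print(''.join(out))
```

Execution trace: 'C' (except ZeroDivisionError) → 'D' (after the try/except). Output: CD

Answer: CD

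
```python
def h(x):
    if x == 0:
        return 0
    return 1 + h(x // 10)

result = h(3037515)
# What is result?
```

Count of digits of 3037515: 7

Answer: 7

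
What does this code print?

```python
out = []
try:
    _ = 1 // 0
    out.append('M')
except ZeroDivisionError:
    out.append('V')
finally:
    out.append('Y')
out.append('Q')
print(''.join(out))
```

Execution trace: 'V' (except ZeroDivisionError) → 'Y' (finally) → 'Q' (after the try/except). Output: VYQ

Answer: VYQ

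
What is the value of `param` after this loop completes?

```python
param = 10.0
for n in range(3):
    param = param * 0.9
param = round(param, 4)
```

Exponential decay: 10.0 * 0.9^3
`param` takes the values: 10.0 → 9.0 → 8.1 → 7.29

Answer: 7.29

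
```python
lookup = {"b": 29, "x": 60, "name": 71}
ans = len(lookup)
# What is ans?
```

Trace:
`lookup = {"b": 29, "x": 60, "name": 71}` → lookup = {'b': 29, 'x': 60, 'name': 71}
`ans = len(lookup)` → ans = 3
So ans = 3

Answer: 3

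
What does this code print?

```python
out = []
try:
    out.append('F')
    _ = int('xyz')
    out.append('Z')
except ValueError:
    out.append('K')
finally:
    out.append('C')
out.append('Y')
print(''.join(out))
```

Execution trace: 'F' (try body) → 'K' (except ValueError) → 'C' (finally) → 'Y' (after the try/except). Output: FKCY

Answer: FKCY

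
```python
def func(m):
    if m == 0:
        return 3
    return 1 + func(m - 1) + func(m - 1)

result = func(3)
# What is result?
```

func(m) = 1 + 2·func(m-1), func(0)=3. Closed form: (3+1)·2^3 - 1 = 31.

Answer: 31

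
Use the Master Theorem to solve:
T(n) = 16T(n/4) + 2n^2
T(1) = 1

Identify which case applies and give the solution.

a=16, b=4, f(n)=2n^2. log_4(16) = 2. Since c=2 = 2, Case 2 applies: T(n) = Θ(n^log_b(a) · log n) = O(n^2 log n).

Answer: O(n^2 log n) - Case 2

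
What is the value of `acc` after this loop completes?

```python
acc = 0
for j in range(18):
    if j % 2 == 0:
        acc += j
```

Sum of even numbers 0 to 17
`acc` takes the values: 0 → 2 → 6 → 12 → 20 → 30 → 42 → 56 → 72

Answer: 72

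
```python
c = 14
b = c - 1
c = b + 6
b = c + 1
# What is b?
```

Trace:
`c = 14` → c = 14
`b = c - 1` → b = 13
`c = b + 6` → c = 19
`b = c + 1` → b = 20
So b = 20

Answer: 20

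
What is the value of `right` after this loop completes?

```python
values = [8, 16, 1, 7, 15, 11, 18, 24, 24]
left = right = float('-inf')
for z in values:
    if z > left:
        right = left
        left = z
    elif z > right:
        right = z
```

Second largest (with repeats) in [8, 16, 1, 7, 15, 11, 18, 24, 24]
`right` takes the values: -inf → 8 → 15 → 16 → 18 → 24

Answer: 24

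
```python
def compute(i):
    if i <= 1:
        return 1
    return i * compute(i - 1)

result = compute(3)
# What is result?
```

compute(3) = 3 * 2 * 1 = 6

Answer: 6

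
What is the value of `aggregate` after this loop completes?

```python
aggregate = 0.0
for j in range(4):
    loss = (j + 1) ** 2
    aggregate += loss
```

Sum of squared losses 1² + 2² + ... + 4²
`aggregate` takes the values: 0.0 → 1.0 → 5.0 → 14.0 → 30.0

Answer: 30.0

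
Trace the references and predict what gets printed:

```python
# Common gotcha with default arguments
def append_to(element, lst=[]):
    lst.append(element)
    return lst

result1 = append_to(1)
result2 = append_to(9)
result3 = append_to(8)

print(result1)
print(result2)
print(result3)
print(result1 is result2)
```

Key concept: mutable default argument gotcha.
Step by step:
`result1 = append_to(1)` → result1 = [1]
`result2 = append_to(9)` → result1 = [1, 9] (same object as result2); result2 = [1, 9] (same object as result1)
`result3 = append_to(8)` → result1 = [1, 9, 8] (same object as result2, result3); result2 = [1, 9, 8] (same object as result1, result3); result3 = [1, 9, 8] (same object as result1, result2)
`print(result1)` → prints [1, 9, 8]
`print(result2)` → prints [1, 9, 8]
`print(result3)` → prints [1, 9, 8]
`print(result1 is result2)` → prints True

Answer:
[1, 9, 8]
[1, 9, 8]
[1, 9, 8]
True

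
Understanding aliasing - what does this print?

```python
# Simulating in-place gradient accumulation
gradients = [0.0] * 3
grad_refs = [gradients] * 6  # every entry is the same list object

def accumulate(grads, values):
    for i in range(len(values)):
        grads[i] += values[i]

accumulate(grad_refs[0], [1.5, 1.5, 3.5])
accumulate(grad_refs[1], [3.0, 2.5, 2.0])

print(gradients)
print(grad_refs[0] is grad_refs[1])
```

Key concept: gradient accumulation aliasing.
Step by step:
`gradients = [0.0] * 3` → gradients = [0.0, 0.0, 0.0]
`grad_refs = [gradients] * 6` → grad_refs = [[0.0, 0.0, 0.0], [0.0, 0.0, 0.0], [0.0, 0.0, 0.0], [0.0, 0.0, 0.0], [0.0, 0.0, 0.0], [0.0, 0.0, 0.0]]
`accumulate(grad_refs[0], [1.5, 1.5, 3.5])` → gradients = [1.5, 1.5, 3.5]; grad_refs = [[1.5, 1.5, 3.5], [1.5, 1.5, 3.5], [1.5, 1.5, 3.5], [1.5, 1.5, 3.5], [1.5, 1.5, 3.5], [1.5, 1.5, 3.5]]
`accumulate(grad_refs[1], [3.0, 2.5, 2.0])` → gradients = [4.5, 4.0, 5.5]; grad_refs = [[4.5, 4.0, 5.5], [4.5, 4.0, 5.5], [4.5, 4.0, 5.5], [4.5, 4.0, 5.5], [4.5, 4.0, 5.5], [4.5, 4.0, 5.5]]
`print(gradients)` → prints [4.5, 4.0, 5.5]
`print(grad_refs[0] is grad_refs[1])` → prints True

Answer:
[4.5, 4.0, 5.5]
True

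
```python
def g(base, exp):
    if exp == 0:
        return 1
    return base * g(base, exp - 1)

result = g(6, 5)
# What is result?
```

g(6, 5) = 6 * 6 * 6 * 6 * 6 = 7776

Answer: 7776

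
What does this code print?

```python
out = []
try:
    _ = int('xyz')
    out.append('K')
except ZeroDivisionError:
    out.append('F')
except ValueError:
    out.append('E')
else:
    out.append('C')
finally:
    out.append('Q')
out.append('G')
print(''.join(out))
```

Execution trace: 'E' (except ValueError) → 'Q' (finally) → 'G' (after the try/except). Output: EQG

Answer: EQG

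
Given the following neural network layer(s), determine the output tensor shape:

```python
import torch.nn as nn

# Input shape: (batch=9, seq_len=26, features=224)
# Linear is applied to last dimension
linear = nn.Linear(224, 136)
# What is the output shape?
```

Input: (9, 26, 224) -> Output: (9, 26, 136)

Answer: (9, 26, 136)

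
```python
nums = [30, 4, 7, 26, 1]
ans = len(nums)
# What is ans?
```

Trace:
`nums = [30, 4, 7, 26, 1]` → nums = [30, 4, 7, 26, 1]
`ans = len(nums)` → ans = 5
So ans = 5

Answer: 5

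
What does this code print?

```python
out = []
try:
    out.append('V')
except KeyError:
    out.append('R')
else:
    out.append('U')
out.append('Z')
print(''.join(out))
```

Execution trace: 'V' (try body, no exception) → 'U' (else) → 'Z' (after the try/except). Output: VUZ

Answer: VUZ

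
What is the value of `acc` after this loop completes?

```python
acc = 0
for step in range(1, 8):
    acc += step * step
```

Sum of squares 1² to 7² = 140
`acc` takes the values: 0 → 1 → 5 → 14 → 30 → 55 → 91 → 140

Answer: 140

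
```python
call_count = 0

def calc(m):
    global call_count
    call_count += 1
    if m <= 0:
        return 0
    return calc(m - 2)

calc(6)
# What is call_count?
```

Linear recursion stepping by 2: 4 calls from m=6 down to ≤0.

Answer: 4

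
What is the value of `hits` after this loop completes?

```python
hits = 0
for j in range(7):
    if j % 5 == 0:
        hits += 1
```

Count numbers divisible by 5 in range(7)
`hits` takes the values: 0 → 1 → 2

Answer: 2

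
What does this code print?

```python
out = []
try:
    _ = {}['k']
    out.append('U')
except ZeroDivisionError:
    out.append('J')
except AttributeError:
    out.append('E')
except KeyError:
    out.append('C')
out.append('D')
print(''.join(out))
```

Execution trace: 'C' (except KeyError) → 'D' (after the try/except). Output: CD

Answer: CD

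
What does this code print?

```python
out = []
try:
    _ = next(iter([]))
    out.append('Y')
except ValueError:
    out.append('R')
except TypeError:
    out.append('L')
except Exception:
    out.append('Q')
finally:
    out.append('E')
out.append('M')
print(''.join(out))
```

Execution trace: 'Q' (except Exception) → 'E' (finally) → 'M' (after the try/except). Output: QEM

Answer: QEM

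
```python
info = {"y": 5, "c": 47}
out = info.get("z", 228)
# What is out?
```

Trace:
`info = {"y": 5, "c": 47}` → info = {'y': 5, 'c': 47}
`out = info.get("z", 228)` → out = 228
So out = 228

Answer: 228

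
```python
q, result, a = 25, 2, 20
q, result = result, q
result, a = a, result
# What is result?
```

Trace:
`q, result, a = 25, 2, 20` → q = 25; result = 2; a = 20
`q, result = result, q` → q = 2; result = 25
`result, a = a, result` → result = 20; a = 25
So result = 20

Answer: 20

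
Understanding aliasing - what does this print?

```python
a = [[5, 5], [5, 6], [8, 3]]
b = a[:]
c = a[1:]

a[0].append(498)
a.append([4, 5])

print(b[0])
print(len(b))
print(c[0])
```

Key concept: slice with nested mutation.
Step by step:
`a = [[5, 5], [5, 6], [8, 3]]` → a = [[5, 5], [5, 6], [8, 3]]
`b = a[:]` → b = [[5, 5], [5, 6], [8, 3]]
`c = a[1:]` → c = [[5, 6], [8, 3]]
`a[0].append(498)` → a = [[5, 5, 498], [5, 6], [8, 3]]; b = [[5, 5, 498], [5, 6], [8, 3]]
`a.append([4, 5])` → a = [[5, 5, 498], [5, 6], [8, 3], [4, 5]]
`print(b[0])` → prints [5, 5, 498]
`print(len(b))` → prints 3
`print(c[0])` → prints [5, 6]

Answer:
[5, 5, 498]
3
[5, 6]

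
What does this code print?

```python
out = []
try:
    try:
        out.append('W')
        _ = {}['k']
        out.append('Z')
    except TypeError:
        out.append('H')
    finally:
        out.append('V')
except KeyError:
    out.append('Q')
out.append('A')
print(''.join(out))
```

Execution trace: 'W' (try body) → 'V' (finally) → 'Q' (outer except KeyError) → 'A' (after the try/except). Output: WVQA

Answer: WVQA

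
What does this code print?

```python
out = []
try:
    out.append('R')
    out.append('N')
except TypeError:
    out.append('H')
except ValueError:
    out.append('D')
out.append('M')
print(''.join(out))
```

Execution trace: 'R' (try body) → 'N' (try body, no exception) → 'M' (after the try/except). Output: RNM

Answer: RNM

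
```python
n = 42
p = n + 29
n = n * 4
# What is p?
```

Trace:
`n = 42` → n = 42
`p = n + 29` → p = 71
`n = n * 4` → n = 168
So p = 71

Answer: 71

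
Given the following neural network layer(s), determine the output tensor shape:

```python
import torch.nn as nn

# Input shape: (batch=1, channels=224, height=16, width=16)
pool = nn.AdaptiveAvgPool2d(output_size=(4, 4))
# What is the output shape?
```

Input: (1, 224, 16, 16) -> Output: (1, 224, 4, 4)

Answer: (1, 224, 4, 4)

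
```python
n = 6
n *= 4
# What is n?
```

Trace:
`n = 6` → n = 6
`n *= 4` → n = 24
So n = 24

Answer: 24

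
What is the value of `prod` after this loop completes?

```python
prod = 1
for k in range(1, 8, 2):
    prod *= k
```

Product of 1, 3, 5, ... up to 7
`prod` takes the values: 1 → 3 → 15 → 105

Answer: 105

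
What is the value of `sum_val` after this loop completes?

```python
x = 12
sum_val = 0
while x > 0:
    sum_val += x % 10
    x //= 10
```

Sum digits of 12
`sum_val` takes the values: 0 → 2 → 3

Answer: 3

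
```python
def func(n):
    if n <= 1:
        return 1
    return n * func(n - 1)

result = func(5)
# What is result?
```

func(5) = 5 * 4 * 3 * 2 * 1 = 120

Answer: 120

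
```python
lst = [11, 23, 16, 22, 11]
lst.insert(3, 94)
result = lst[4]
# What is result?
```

Trace:
`lst = [11, 23, 16, 22, 11]` → lst = [11, 23, 16, 22, 11]
`lst.insert(3, 94)` → lst = [11, 23, 16, 94, 22, 11]
`result = lst[4]` → result = 22
So result = 22

Answer: 22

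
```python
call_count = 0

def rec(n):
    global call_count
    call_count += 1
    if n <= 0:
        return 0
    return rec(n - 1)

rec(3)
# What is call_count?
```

Linear recursion stepping by 1: 4 calls from n=3 down to ≤0.

Answer: 4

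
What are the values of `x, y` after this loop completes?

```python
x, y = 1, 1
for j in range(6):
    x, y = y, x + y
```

Fibonacci: after 6 iterations
`x, y` takes the values: (1, 1) → (1, 2) → (2, 3) → (3, 5) → (5, 8) → (8, 13) → (13, 21)

Answer: 13, 21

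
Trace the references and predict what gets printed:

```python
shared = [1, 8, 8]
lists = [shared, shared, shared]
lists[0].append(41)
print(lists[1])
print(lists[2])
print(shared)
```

Key concept: list of same reference.
Step by step:
`shared = [1, 8, 8]` → shared = [1, 8, 8]
`lists = [shared, shared, shared]` → lists = [[1, 8, 8], [1, 8, 8], [1, 8, 8]]
`lists[0].append(41)` → shared = [1, 8, 8, 41]; lists = [[1, 8, 8, 41], [1, 8, 8, 41], [1, 8, 8, 41]]
`print(lists[1])` → prints [1, 8, 8, 41]
`print(lists[2])` → prints [1, 8, 8, 41]
`print(shared)` → prints [1, 8, 8, 41]

Answer:
[1, 8, 8, 41]
[1, 8, 8, 41]
[1, 8, 8, 41]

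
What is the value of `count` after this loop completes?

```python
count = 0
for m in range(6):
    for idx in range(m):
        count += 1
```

Triangle number: 0+1+2+...+5
`count` takes the values: 0 → 1 → 2 → 3 → 4 → 5 → 6 → 7 → 8 → 9 → 10 → 11 → 12 → 13 → 14 → 15

Answer: 15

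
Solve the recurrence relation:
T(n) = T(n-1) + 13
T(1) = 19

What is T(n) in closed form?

Unrolling: T(n) = T(1) + 13·(n-1) = 19 + 13(n-1) = 13n + 6.

Answer: T(n) = 13n + 6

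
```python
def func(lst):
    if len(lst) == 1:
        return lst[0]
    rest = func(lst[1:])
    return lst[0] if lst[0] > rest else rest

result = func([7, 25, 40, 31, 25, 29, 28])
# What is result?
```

Recursive max over [7, 25, 40, 31, 25, 29, 28] = 40

Answer: 40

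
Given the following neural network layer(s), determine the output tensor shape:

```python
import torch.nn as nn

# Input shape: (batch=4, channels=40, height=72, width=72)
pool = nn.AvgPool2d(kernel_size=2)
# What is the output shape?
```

Input: (4, 40, 72, 72) -> Output: (4, 40, 36, 36)

Answer: (4, 40, 36, 36)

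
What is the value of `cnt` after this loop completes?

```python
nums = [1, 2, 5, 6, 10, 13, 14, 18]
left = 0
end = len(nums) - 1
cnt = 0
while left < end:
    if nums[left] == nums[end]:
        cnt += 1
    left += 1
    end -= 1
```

Count matching pairs from ends
`cnt` takes the values: 0

Answer: 0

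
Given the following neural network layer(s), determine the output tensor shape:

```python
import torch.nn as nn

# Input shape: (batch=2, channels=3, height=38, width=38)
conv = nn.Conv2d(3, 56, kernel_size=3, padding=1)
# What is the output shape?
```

Input: (2, 3, 38, 38) -> Output: (2, 56, 38, 38)

Answer: (2, 56, 38, 38)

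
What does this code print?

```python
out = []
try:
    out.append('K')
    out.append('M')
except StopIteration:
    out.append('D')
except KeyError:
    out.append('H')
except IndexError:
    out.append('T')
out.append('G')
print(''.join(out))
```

Execution trace: 'K' (try body) → 'M' (try body, no exception) → 'G' (after the try/except). Output: KMG

Answer: KMG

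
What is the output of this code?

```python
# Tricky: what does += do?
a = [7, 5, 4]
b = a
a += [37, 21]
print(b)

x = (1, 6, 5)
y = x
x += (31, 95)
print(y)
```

Key concept: += behavior differs for mutable vs immutable.
Step by step:
`a = [7, 5, 4]` → a = [7, 5, 4]
`b = a` → b = [7, 5, 4] (same object as a)
`a += [37, 21]` → a = [7, 5, 4, 37, 21] (same object as b); b = [7, 5, 4, 37, 21] (same object as a)
`print(b)` → prints [7, 5, 4, 37, 21]
`x = (1, 6, 5)` → x = (1, 6, 5)
`y = x` → y = (1, 6, 5)
`x += (31, 95)` → x = (1, 6, 5, 31, 95)
`print(y)` → prints (1, 6, 5)

Answer:
[7, 5, 4, 37, 21]
(1, 6, 5)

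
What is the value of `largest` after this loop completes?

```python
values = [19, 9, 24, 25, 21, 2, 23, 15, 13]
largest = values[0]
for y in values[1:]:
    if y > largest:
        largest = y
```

Maximum of [19, 9, 24, 25, 21, 2, 23, 15, 13]
`largest` takes the values: 19 → 24 → 25

Answer: 25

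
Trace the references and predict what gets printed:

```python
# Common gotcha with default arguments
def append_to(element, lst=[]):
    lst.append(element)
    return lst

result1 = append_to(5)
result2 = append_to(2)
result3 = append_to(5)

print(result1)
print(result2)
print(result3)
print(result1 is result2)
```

Key concept: mutable default argument gotcha.
Step by step:
`result1 = append_to(5)` → result1 = [5]
`result2 = append_to(2)` → result1 = [5, 2] (same object as result2); result2 = [5, 2] (same object as result1)
`result3 = append_to(5)` → result1 = [5, 2, 5] (same object as result2, result3); result2 = [5, 2, 5] (same object as result1, result3); result3 = [5, 2, 5] (same object as result1, result2)
`print(result1)` → prints [5, 2, 5]
`print(result2)` → prints [5, 2, 5]
`print(result3)` → prints [5, 2, 5]
`print(result1 is result2)` → prints True

Answer:
[5, 2, 5]
[5, 2, 5]
[5, 2, 5]
True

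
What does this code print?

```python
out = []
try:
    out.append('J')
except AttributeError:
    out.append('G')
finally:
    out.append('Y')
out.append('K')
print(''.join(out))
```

Execution trace: 'J' (try body, no exception) → 'Y' (finally) → 'K' (after the try/except). Output: JYK

Answer: JYK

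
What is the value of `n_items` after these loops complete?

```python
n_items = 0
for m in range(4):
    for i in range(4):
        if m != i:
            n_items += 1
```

4² - 4 (exclude diagonal)
`n_items` takes the values: 0 → 1 → 2 → 3 → 4 → 5 → 6 → 7 → 8 → 9 → 10 → 11 → 12

Answer: 12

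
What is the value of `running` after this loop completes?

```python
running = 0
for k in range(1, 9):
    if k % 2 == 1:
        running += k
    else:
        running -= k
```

Add odd, subtract even
`running` takes the values: 0 → 1 → -1 → 2 → -2 → 3 → -3 → 4 → -4

Answer: -4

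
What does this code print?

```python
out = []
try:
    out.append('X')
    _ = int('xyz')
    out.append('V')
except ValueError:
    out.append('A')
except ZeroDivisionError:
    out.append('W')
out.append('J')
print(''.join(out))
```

Execution trace: 'X' (try body) → 'A' (except ValueError) → 'J' (after the try/except). Output: XAJ

Answer: XAJ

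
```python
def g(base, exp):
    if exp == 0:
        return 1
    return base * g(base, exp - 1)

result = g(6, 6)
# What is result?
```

g(6, 6) = 6 * 6 * 6 * 6 * 6 * 6 = 46656

Answer: 46656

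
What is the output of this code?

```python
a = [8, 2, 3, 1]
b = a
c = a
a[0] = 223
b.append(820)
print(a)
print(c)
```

Key concept: multiple aliases.
Step by step:
`a = [8, 2, 3, 1]` → a = [8, 2, 3, 1]
`b = a` → b = [8, 2, 3, 1] (same object as a)
`c = a` → c = [8, 2, 3, 1] (same object as a, b)
`a[0] = 223` → a = [223, 2, 3, 1] (same object as b, c); b = [223, 2, 3, 1] (same object as a, c); c = [223, 2, 3, 1] (same object as a, b)
`b.append(820)` → a = [223, 2, 3, 1, 820] (same object as b, c); b = [223, 2, 3, 1, 820] (same object as a, c); c = [223, 2, 3, 1, 820] (same object as a, b)
`print(a)` → prints [223, 2, 3, 1, 820]
`print(c)` → prints [223, 2, 3, 1, 820]

Answer:
[223, 2, 3, 1, 820]
[223, 2, 3, 1, 820]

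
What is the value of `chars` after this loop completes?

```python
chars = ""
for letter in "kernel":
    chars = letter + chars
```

Reverse 'kernel'
`chars` takes the values: "" → "k" → "ek" → "rek" → "nrek" → "enrek" → "lenrek"

Answer: "lenrek"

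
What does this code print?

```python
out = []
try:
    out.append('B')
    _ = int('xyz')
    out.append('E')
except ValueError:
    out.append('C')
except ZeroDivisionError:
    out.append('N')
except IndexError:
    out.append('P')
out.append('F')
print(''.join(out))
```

Execution trace: 'B' (try body) → 'C' (except ValueError) → 'F' (after the try/except). Output: BCF

Answer: BCF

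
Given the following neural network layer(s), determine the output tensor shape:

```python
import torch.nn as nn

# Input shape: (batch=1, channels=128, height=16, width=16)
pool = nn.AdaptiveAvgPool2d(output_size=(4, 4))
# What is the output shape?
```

Input: (1, 128, 16, 16) -> Output: (1, 128, 4, 4)

Answer: (1, 128, 4, 4)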